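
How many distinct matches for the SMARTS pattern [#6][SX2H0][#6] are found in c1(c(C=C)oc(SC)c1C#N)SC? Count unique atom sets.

2

[#6][SX2H0][#6] is the SMARTS for a thioether: an aliphatic sulfur bridging two carbons with no H on the sulfur.
The molecule carries 2 separate instances of a methylthio ether (-SCH3) meeting every constraint; each maps to a distinct set of atoms, giving 2 matches.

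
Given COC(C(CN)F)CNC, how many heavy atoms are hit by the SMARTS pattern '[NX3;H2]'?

1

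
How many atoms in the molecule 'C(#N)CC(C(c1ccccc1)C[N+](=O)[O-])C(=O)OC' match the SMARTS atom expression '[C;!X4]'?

2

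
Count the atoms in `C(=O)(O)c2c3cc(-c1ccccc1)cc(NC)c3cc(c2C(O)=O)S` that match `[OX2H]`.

2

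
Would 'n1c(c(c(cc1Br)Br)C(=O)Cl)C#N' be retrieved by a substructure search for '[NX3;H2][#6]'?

The pattern [NX3;H2][#6] describes a trivalent nitrogen with two H attached to carbon — a primary amine.
The closest candidate here is a nitrile (-C#N), but the nitrogen is NX1 (triple-bonded), not NX3 with two H. No other fragment satisfies the full query, so there is no match.

No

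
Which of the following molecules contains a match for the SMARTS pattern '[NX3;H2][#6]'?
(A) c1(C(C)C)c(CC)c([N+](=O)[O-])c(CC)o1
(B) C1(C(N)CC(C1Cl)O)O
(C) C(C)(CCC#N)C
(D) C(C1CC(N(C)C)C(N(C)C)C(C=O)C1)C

[NX3;H2][#6] describes a trivalent nitrogen with two H attached to carbon (a primary amine).
(A) has a nitro group (-[N+](=O)[O-]) but the nitrogen is [N+] with no H, not NX3H2.
(B) contains a primary amino group (-NH2), which satisfies every atom and bond constraint.
(C) has a nitrile (-C#N) but the nitrogen is NX1 (triple-bonded), not NX3 with two H.
(D) has a dimethylamino group (-N(CH3)2) but the nitrogen has H0, not H2.
So the answer is (B).

B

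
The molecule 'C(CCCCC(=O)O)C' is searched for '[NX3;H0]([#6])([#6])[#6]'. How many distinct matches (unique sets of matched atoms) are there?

[NX3;H0]([#6])([#6])[#6] is the SMARTS for a tertiary amine: a trivalent nitrogen with no H, bonded to three carbons.
No fragment in the molecule satisfies every constraint, giving 0 matches.

0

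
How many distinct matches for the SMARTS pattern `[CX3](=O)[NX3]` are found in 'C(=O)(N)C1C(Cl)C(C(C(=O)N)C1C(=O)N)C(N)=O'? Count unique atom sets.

[CX3](=O)[NX3] is the SMARTS for an amide: a carbonyl carbon bonded to a trivalent nitrogen.
The molecule carries 4 separate instances of a primary amide (-C(=O)NH2) meeting every constraint; each maps to a distinct set of atoms, giving 4 matches.

4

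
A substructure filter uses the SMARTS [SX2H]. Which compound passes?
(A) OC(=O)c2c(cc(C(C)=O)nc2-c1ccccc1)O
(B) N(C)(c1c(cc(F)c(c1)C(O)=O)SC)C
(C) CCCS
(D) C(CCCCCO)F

C

[SX2H] describes an aliphatic sulfur with two connections, one being H (a thiol).
(A) has a hydroxyl group (-OH) but it is an -OH, not an -SH.
(B) has a methylthio ether (-SCH3) but the sulfur has H0 (bonded to two carbons), not H1.
(C) contains a thiol (-SH), which satisfies every atom and bond constraint.
(D) has a hydroxyl group (-OH) but it is an -OH, not an -SH.
So the answer is (C).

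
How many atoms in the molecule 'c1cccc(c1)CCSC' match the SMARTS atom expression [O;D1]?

0

The query [O;D1] means: aliphatic oxygen bonded to exactly one heavy atom.
Check the 10 heavy atoms by environment: 2× C (D2) → no; 1× S (D2) → no; 1× C (D1) → no; 1× c (aromatic, D3) → no; 5× c (aromatic, D2) → no.
No environment satisfies the query, so 0 matching atoms.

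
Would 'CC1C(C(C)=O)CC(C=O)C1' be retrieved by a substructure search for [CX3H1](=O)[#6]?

Yes

The pattern [CX3H1](=O)[#6] describes an sp2 carbon with one H, double-bonded to O and single-bonded to carbon — an aldehyde.
The molecule carries an aldehyde (-CHO), whose atoms satisfy every constraint of the query, so the pattern matches.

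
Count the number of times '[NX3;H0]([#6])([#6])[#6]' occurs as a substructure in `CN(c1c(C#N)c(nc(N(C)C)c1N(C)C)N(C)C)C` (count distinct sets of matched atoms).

4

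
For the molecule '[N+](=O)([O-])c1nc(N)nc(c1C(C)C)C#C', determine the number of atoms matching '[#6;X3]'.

The query [#6;X3] means: any carbon (aromatic or not) with three total connections.
Check the 15 heavy atoms by environment: 2× n (aromatic, X2) → no; 4× c (aromatic, X3) → match; 1× N (X3) → no; 3× C (X4) → no; 1× N (charge +1, X3) → no; 1× O (charge -1, X1) → no; 1× O (X1) → no; 2× C (X2) → no.
That gives 4 matching atoms.

4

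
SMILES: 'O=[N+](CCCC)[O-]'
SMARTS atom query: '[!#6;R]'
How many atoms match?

Check the 7 heavy atoms by environment: 4× C (acyclic) → no; 1× N (charge +1, acyclic) → no; 1× O (charge -1, acyclic) → no; 1× O (acyclic) → no.
No environment satisfies the query, so 0 matching atoms.

0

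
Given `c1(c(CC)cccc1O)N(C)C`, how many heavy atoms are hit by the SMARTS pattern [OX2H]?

1

The query [OX2H] means: aliphatic oxygen with two connections, one of which is H — an -OH oxygen.
Check the 12 heavy atoms by environment: 3× c (aromatic, H0, X3) → no; 3× c (aromatic, H1, X3) → no; 1× C (H2, X4) → no; 3× C (H3, X4) → no; 1× N (H0, X3) → no; 1× O (H1, X2) → match.
That gives 1 matching atom.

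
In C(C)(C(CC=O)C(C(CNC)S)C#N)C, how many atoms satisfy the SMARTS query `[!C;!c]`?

4

The query [!C;!c] means: neither aliphatic nor aromatic carbon — same as [!#6].
Check the 15 heavy atoms by environment: 11× C → no; 1× O → match; 2× N → match; 1× S → match.
Summing the matching environments: 1 + 2 + 1 = 4 matching atoms.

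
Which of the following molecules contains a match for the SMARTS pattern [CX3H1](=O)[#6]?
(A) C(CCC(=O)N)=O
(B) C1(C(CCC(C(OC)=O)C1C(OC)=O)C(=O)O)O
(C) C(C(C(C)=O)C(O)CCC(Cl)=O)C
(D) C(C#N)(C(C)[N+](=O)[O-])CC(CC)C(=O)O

[CX3H1](=O)[#6] describes an sp2 carbon with one H, double-bonded to O and single-bonded to carbon (an aldehyde).
(A) contains an aldehyde (-CHO), which satisfies every atom and bond constraint.
(B) has a carboxylic acid group (-C(=O)OH) but the carbonyl carbon has H0 and is bonded to O, not H1.
(C) has an acetyl/ketone group (-C(=O)CH3) but the carbonyl carbon has H0 (two carbon neighbours), not H1.
(D) has a carboxylic acid group (-C(=O)OH) but the carbonyl carbon has H0 and is bonded to O, not H1.
So the answer is (A).

A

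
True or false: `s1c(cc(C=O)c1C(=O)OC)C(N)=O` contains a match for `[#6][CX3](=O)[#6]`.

The pattern [#6][CX3](=O)[#6] describes a carbonyl carbon (no H) flanked by two carbons — a ketone.
The closest candidate here is a primary amide (-C(=O)NH2), but one neighbour of the carbonyl carbon is N, not C. No other fragment satisfies the full query, so there is no match.

False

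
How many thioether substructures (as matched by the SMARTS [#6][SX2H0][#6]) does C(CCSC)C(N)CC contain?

1

[#6][SX2H0][#6] is the SMARTS for a thioether: an aliphatic sulfur bridging two carbons with no H on the sulfur.
Exactly one fragment in the molecule meets all constraints, giving 1 match.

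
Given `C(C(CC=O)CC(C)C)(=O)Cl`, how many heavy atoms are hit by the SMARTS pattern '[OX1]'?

2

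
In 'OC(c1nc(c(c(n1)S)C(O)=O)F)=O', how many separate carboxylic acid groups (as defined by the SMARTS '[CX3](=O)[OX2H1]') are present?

2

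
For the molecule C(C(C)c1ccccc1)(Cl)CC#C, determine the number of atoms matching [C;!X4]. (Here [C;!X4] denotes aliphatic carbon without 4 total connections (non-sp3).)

The query [C;!X4] means: aliphatic carbon that does not have four total connections.
Check the 13 heavy atoms by environment: 4× C (X4) → no; 6× c (aromatic, X3) → no; 1× Cl (X1) → no; 2× C (X2) → match.
That gives 2 matching atoms.

2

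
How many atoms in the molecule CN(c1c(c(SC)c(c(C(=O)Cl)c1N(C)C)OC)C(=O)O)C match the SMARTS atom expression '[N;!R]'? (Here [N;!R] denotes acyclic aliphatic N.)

2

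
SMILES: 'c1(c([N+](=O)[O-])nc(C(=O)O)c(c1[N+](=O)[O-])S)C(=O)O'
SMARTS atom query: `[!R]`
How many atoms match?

The query [!R] means: !R matches any atom not in a ring.
Check the 19 heavy atoms by environment: 1× n (aromatic, in 6-ring) → no; 5× c (aromatic, in 6-ring) → no; 2× C (acyclic) → match; 6× O (acyclic) → match; 1× S (acyclic) → match; 2× N (charge +1, acyclic) → match; 2× O (charge -1, acyclic) → match.
Summing the matching environments: 2 + 6 + 1 + 2 + 2 = 13 matching atoms.

13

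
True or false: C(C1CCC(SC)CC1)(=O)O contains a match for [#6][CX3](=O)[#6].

The pattern [#6][CX3](=O)[#6] describes a carbonyl carbon (no H) flanked by two carbons — a ketone.
The closest candidate here is a carboxylic acid group (-C(=O)OH), but one neighbour of the carbonyl carbon is O, not C. No other fragment satisfies the full query, so there is no match.

False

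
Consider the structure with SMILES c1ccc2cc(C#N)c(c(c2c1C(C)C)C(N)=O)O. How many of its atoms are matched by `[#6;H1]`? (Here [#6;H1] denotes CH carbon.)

5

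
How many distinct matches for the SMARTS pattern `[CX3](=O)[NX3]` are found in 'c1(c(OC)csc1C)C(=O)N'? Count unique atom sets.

[CX3](=O)[NX3] is the SMARTS for an amide: a carbonyl carbon bonded to a trivalent nitrogen.
Exactly one fragment in the molecule meets all constraints, giving 1 match.

1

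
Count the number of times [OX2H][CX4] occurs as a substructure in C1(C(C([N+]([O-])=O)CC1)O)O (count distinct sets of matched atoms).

2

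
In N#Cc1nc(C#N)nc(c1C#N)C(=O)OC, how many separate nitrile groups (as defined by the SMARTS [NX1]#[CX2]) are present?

3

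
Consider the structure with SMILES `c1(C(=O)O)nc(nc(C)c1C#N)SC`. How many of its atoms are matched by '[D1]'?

5

The query [D1] means: atom with exactly one heavy-atom neighbour (degree 1).
Check the 14 heavy atoms by environment: 2× n (aromatic, D2) → no; 4× c (aromatic, D3) → no; 1× S (D2) → no; 2× C (D1) → match; 1× C (D2) → no; 1× N (D1) → match; 1× C (D3) → no; 2× O (D1) → match.
Summing the matching environments: 2 + 1 + 2 = 5 matching atoms.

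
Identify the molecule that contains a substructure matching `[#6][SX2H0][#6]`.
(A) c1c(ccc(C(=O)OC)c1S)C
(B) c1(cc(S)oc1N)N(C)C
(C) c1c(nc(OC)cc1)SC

[#6][SX2H0][#6] describes an aliphatic sulfur bridging two carbons with no H on the sulfur (a thioether).
(A) has a thiol (-SH) but the sulfur has H1, not H0 bridging two carbons.
(B) has a thiol (-SH) but the sulfur has H1, not H0 bridging two carbons.
(C) contains a methylthio ether (-SCH3), which satisfies every atom and bond constraint.
So the answer is (C).

C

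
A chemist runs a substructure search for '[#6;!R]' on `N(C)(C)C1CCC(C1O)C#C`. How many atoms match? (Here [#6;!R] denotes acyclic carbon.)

The query [#6;!R] means: carbon not in any ring.
Check the 11 heavy atoms by environment: 5× C (in 5-ring) → no; 4× C (acyclic) → match; 1× O (acyclic) → no; 1× N (acyclic) → no.
That gives 4 matching atoms.

4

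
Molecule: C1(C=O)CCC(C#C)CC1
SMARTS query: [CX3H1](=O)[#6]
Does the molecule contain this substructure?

The pattern [CX3H1](=O)[#6] describes an sp2 carbon with one H, double-bonded to O and single-bonded to carbon — an aldehyde.
The molecule carries an aldehyde (-CHO), whose atoms satisfy every constraint of the query, so the pattern matches.

Yes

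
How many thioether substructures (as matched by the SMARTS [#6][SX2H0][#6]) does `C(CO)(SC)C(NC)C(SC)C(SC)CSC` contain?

[#6][SX2H0][#6] is the SMARTS for a thioether: an aliphatic sulfur bridging two carbons with no H on the sulfur.
The molecule carries 4 separate instances of a methylthio ether (-SCH3) meeting every constraint; each maps to a distinct set of atoms, giving 4 matches.

4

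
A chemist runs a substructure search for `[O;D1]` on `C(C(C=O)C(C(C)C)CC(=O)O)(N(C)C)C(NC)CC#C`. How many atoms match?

The query [O;D1] means: aliphatic oxygen bonded to exactly one heavy atom.
Check the 21 heavy atoms by environment: 4× C (D2) → no; 6× C (D3) → no; 3× O (D1) → match; 1× N (D2) → no; 6× C (D1) → no; 1× N (D3) → no.
That gives 3 matching atoms.

3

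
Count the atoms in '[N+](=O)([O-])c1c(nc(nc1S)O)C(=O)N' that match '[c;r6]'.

The query [c;r6] means: aromatic carbon that belongs to a six-membered ring.
Check the 14 heavy atoms by environment: 2× n (aromatic, in 6-ring) → no; 4× c (aromatic, in 6-ring) → match; 3× O (acyclic) → no; 1× C (acyclic) → no; 1× N (acyclic) → no; 1× N (charge +1, acyclic) → no; 1× O (charge -1, acyclic) → no; 1× S (acyclic) → no.
That gives 4 matching atoms.

4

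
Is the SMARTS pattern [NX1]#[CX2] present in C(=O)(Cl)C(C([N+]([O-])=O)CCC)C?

The pattern [NX1]#[CX2] describes a nitrogen triple-bonded to a two-connected carbon — a nitrile.
The closest candidate here is a nitro group (-[N+](=O)[O-]), but there is no C#N triple bond. No other fragment satisfies the full query, so there is no match.

No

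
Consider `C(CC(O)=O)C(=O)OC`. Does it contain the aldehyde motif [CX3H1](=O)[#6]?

The pattern [CX3H1](=O)[#6] describes an sp2 carbon with one H, double-bonded to O and single-bonded to carbon — an aldehyde.
The closest candidate here is a methyl-ester group (-C(=O)OCH3), but the carbonyl carbon has H0, not H1. No other fragment satisfies the full query, so there is no match.

No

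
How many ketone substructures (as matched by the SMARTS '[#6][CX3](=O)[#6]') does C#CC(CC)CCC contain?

[#6][CX3](=O)[#6] is the SMARTS for a ketone: a carbonyl carbon (no H) flanked by two carbons.
No fragment in the molecule satisfies every constraint, giving 0 matches.

0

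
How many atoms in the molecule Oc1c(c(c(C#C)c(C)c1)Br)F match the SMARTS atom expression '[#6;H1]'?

The query [#6;H1] means: any carbon bearing exactly one hydrogen.
Check the 12 heavy atoms by environment: 1× c (aromatic, H1) → match; 5× c (aromatic, H0) → no; 1× C (H3) → no; 1× C (H0) → no; 1× C (H1) → match; 1× Br (H0) → no; 1× F (H0) → no; 1× O (H1) → no.
Summing the matching environments: 1 + 1 = 2 matching atoms.

2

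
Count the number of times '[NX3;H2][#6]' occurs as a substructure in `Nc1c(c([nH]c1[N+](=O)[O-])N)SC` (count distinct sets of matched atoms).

[NX3;H2][#6] is the SMARTS for a primary amine: a trivalent nitrogen with two H attached to carbon.
The molecule carries 2 separate instances of a primary amino group (-NH2) meeting every constraint; each maps to a distinct set of atoms, giving 2 matches.

2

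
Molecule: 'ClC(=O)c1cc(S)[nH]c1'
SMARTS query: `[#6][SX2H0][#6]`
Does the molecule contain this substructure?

No

The pattern [#6][SX2H0][#6] describes an aliphatic sulfur bridging two carbons with no H on the sulfur — a thioether.
The closest candidate here is a thiol (-SH), but the sulfur has H1, not H0 bridging two carbons. No other fragment satisfies the full query, so there is no match.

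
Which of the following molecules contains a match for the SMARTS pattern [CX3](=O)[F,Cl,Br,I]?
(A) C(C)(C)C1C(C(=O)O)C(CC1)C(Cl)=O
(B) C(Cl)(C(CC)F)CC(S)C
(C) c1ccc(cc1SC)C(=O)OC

A

[CX3](=O)[F,Cl,Br,I] describes a carbonyl carbon bonded to a halogen (an acyl halide).
(A) contains an acyl chloride (-C(=O)Cl), which satisfies every atom and bond constraint.
(B) has a chloro substituent but the Cl is not on a carbonyl carbon.
(C) has a methyl-ester group (-C(=O)OCH3) but the carbonyl is bonded to -O-C, not to a halogen.
So the answer is (A).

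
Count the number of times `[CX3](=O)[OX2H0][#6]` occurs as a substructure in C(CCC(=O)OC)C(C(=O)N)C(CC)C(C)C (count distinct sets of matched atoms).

1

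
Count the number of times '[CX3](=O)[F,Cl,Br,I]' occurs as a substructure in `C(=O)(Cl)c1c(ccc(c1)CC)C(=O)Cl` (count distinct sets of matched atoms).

2

[CX3](=O)[F,Cl,Br,I] is the SMARTS for an acyl halide: a carbonyl carbon bonded to a halogen.
The molecule carries 2 separate instances of an acyl chloride (-C(=O)Cl) meeting every constraint; each maps to a distinct set of atoms, giving 2 matches.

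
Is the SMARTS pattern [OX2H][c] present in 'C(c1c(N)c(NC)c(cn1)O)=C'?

Yes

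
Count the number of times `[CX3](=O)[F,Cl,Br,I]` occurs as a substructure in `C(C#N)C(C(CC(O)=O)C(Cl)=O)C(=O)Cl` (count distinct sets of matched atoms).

2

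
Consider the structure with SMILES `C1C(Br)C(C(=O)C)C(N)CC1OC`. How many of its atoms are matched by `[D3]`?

5

Check the 13 heavy atoms by environment: 2× C (D2) → no; 5× C (D3) → match; 1× O (D2) → no; 2× C (D1) → no; 1× Br (D1) → no; 1× O (D1) → no; 1× N (D1) → no.
That gives 5 matching atoms.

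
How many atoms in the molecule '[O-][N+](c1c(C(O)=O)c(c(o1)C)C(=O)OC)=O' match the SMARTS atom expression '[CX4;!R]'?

2

Check the 16 heavy atoms by environment: 1× o (aromatic, X2, in 5-ring) → no; 4× c (aromatic, X3, in 5-ring) → no; 2× C (X4, acyclic) → match; 2× C (X3, acyclic) → no; 3× O (X1, acyclic) → no; 2× O (X2, acyclic) → no; 1× N (charge +1, X3, acyclic) → no; 1× O (charge -1, X1, acyclic) → no.
That gives 2 matching atoms.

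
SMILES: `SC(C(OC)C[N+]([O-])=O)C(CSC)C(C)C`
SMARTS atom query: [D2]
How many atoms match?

4

The query [D2] means: atom with exactly two heavy-atom neighbours.
Check the 16 heavy atoms by environment: 2× C (D2) → match; 4× C (D3) → no; 1× N (charge +1, D3) → no; 1× O (charge -1, D1) → no; 1× O (D1) → no; 4× C (D1) → no; 1× O (D2) → match; 1× S (D2) → match; 1× S (D1) → no.
Summing the matching environments: 2 + 1 + 1 = 4 matching atoms.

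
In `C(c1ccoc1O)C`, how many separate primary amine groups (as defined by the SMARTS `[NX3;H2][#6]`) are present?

0

[NX3;H2][#6] is the SMARTS for a primary amine: a trivalent nitrogen with two H attached to carbon.
No fragment in the molecule satisfies every constraint, giving 0 matches.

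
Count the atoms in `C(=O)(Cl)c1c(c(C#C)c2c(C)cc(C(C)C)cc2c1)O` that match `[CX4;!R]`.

4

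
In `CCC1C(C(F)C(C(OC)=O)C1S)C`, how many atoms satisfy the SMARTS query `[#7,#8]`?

2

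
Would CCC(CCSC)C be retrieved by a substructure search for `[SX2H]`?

The pattern [SX2H] describes an aliphatic sulfur with two connections, one being H — a thiol.
The closest candidate here is a methylthio ether (-SCH3), but the sulfur has H0 (bonded to two carbons), not H1. No other fragment satisfies the full query, so there is no match.

No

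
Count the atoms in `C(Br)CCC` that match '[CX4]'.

The query [CX4] means: C with X4: aliphatic carbon with exactly 4 total connections (bonds + H).
Check the 5 heavy atoms by environment: 4× C (X4) → match; 1× Br (X1) → no.
That gives 4 matching atoms.

4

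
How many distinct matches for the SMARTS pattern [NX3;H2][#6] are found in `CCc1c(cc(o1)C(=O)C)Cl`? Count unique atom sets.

[NX3;H2][#6] is the SMARTS for a primary amine: a trivalent nitrogen with two H attached to carbon.
No fragment in the molecule satisfies every constraint, giving 0 matches.

0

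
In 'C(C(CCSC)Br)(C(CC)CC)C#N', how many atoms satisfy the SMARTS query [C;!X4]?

Check the 14 heavy atoms by environment: 10× C (X4) → no; 1× C (X2) → match; 1× N (X1) → no; 1× S (X2) → no; 1× Br (X1) → no.
That gives 1 matching atom.

1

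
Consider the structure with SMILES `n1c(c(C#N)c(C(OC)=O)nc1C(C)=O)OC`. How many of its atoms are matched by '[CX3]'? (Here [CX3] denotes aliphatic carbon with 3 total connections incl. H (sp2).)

2

The query [CX3] means: C with X3: aliphatic carbon with exactly 3 total connections.
Check the 17 heavy atoms by environment: 2× n (aromatic, X2) → no; 4× c (aromatic, X3) → no; 2× C (X3) → match; 2× O (X1) → no; 3× C (X4) → no; 2× O (X2) → no; 1× C (X2) → no; 1× N (X1) → no.
That gives 2 matching atoms.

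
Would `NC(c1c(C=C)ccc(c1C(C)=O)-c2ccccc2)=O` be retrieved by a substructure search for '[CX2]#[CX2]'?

The pattern [CX2]#[CX2] describes a carbon-carbon triple bond — an alkyne.
The closest candidate here is a vinyl group (-CH=CH2), but the C=C is a double bond; both carbons are CX3, not CX2. No other fragment satisfies the full query, so there is no match.

No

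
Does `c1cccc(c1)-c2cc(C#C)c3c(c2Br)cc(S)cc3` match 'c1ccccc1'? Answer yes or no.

Yes

The pattern c1ccccc1 describes six aromatic carbons in a ring — a benzene ring.
The molecule carries a phenyl ring, whose atoms satisfy every constraint of the query, so the pattern matches.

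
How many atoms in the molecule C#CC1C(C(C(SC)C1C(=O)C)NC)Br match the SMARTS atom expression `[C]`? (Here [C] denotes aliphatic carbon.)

The query [C] means: uppercase C matches aliphatic (non-aromatic) carbon only.
Check the 15 heavy atoms by environment: 11× C → match; 1× S → no; 1× O → no; 1× Br → no; 1× N → no.
That gives 11 matching atoms.

11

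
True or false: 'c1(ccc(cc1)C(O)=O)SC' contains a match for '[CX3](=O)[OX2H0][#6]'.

False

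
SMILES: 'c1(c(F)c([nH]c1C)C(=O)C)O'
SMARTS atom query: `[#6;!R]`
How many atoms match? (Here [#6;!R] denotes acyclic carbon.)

The query [#6;!R] means: carbon not in any ring.
Check the 11 heavy atoms by environment: 1× n (aromatic, in 5-ring) → no; 4× c (aromatic, in 5-ring) → no; 3× C (acyclic) → match; 2× O (acyclic) → no; 1× F (acyclic) → no.
That gives 3 matching atoms.

3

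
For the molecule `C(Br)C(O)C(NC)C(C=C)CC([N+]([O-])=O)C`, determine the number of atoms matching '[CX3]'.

2

The query [CX3] means: C with X3: aliphatic carbon with exactly 3 total connections.
Check the 16 heavy atoms by environment: 8× C (X4) → no; 1× N (charge +1, X3) → no; 1× O (charge -1, X1) → no; 1× O (X1) → no; 2× C (X3) → match; 1× N (X3) → no; 1× Br (X1) → no; 1× O (X2) → no.
That gives 2 matching atoms.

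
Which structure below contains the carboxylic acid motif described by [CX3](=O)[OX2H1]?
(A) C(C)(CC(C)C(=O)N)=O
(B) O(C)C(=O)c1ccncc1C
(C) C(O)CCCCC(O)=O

C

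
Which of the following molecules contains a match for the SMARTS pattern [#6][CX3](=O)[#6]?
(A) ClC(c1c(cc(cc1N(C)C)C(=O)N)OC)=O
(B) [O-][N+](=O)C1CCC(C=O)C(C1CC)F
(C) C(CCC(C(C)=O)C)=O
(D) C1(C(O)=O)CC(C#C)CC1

[#6][CX3](=O)[#6] describes a carbonyl carbon (no H) flanked by two carbons (a ketone).
(A) has a primary amide (-C(=O)NH2) but one neighbour of the carbonyl carbon is N, not C.
(B) has an aldehyde (-CHO) but the carbonyl carbon has H1, so it is not flanked by two carbons.
(C) contains an acetyl/ketone group (-C(=O)CH3), which satisfies every atom and bond constraint.
(D) has a carboxylic acid group (-C(=O)OH) but one neighbour of the carbonyl carbon is O, not C.
So the answer is (C).

C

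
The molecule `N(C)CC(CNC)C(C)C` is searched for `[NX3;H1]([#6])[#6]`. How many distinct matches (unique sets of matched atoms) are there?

2

[NX3;H1]([#6])[#6] is the SMARTS for a secondary amine: a trivalent nitrogen with one H, bonded to two carbons.
The molecule carries 2 separate instances of an N-methylamino group (-NHCH3) meeting every constraint; each maps to a distinct set of atoms, giving 2 matches.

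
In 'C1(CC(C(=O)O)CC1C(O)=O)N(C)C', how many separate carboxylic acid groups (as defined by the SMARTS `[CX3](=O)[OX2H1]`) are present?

2

[CX3](=O)[OX2H1] is the SMARTS for a carboxylic acid: an sp2 carbon double-bonded to O and single-bonded to an -OH oxygen.
The molecule carries 2 separate instances of a carboxylic acid group (-C(=O)OH) meeting every constraint; each maps to a distinct set of atoms, giving 2 matches.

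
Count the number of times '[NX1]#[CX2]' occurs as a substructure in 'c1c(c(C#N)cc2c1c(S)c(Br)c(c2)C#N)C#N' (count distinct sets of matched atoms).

3

[NX1]#[CX2] is the SMARTS for a nitrile: a nitrogen triple-bonded to a two-connected carbon.
The molecule carries 3 separate instances of a nitrile (-C#N) meeting every constraint; each maps to a distinct set of atoms, giving 3 matches.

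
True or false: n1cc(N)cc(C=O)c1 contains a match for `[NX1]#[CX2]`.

The pattern [NX1]#[CX2] describes a nitrogen triple-bonded to a two-connected carbon — a nitrile.
The closest candidate here is a primary amino group (-NH2), but the nitrogen is NX3 (three connections), not NX1 triple-bonded. No other fragment satisfies the full query, so there is no match.

False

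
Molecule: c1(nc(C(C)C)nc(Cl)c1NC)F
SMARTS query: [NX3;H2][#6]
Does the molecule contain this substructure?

No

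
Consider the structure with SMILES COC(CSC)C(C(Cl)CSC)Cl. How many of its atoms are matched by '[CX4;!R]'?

8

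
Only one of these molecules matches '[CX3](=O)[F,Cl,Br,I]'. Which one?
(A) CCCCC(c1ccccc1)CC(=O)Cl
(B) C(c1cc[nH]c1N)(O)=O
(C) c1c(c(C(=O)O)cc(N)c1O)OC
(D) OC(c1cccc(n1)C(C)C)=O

[CX3](=O)[F,Cl,Br,I] describes a carbonyl carbon bonded to a halogen (an acyl halide).
(A) contains an acyl chloride (-C(=O)Cl), which satisfies every atom and bond constraint.
(B) has a carboxylic acid group (-C(=O)OH) but the carbonyl is bonded to -OH, not to a halogen.
(C) has a carboxylic acid group (-C(=O)OH) but the carbonyl is bonded to -OH, not to a halogen.
(D) has a carboxylic acid group (-C(=O)OH) but the carbonyl is bonded to -OH, not to a halogen.
So the answer is (A).

A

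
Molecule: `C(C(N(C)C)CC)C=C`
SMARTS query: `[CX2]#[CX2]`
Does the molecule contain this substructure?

The pattern [CX2]#[CX2] describes a carbon-carbon triple bond — an alkyne.
The closest candidate here is a vinyl group (-CH=CH2), but the C=C is a double bond; both carbons are CX3, not CX2. No other fragment satisfies the full query, so there is no match.

No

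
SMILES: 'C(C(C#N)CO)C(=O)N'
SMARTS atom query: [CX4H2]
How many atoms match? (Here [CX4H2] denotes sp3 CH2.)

2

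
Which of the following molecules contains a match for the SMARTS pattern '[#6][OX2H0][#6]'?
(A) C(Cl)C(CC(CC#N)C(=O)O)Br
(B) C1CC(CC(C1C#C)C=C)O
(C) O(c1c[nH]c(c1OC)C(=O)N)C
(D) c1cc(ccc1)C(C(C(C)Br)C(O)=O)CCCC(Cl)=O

[#6][OX2H0][#6] describes an aliphatic oxygen bridging two carbons with no H on the oxygen (an ether).
(A) has a carboxylic acid group (-C(=O)OH) but the -OH oxygen has H1; the =O is OX1, not OX2.
(B) has a hydroxyl group (-OH) but the oxygen has H1, not H0 bridging two carbons.
(C) contains a methoxy ether (-OCH3), which satisfies every atom and bond constraint.
(D) has a carboxylic acid group (-C(=O)OH) but the -OH oxygen has H1; the =O is OX1, not OX2.
So the answer is (C).

C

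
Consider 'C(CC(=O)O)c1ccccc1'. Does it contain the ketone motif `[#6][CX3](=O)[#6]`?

The pattern [#6][CX3](=O)[#6] describes a carbonyl carbon (no H) flanked by two carbons — a ketone.
The closest candidate here is a carboxylic acid group (-C(=O)OH), but one neighbour of the carbonyl carbon is O, not C. No other fragment satisfies the full query, so there is no match.

No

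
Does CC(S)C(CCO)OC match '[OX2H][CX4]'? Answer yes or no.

The pattern [OX2H][CX4] describes a hydroxyl oxygen bound to an sp3 (X4) carbon — an aliphatic alcohol.
The molecule carries a hydroxyl group (-OH), whose atoms satisfy every constraint of the query, so the pattern matches.

Yes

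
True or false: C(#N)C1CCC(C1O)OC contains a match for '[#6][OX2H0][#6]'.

The pattern [#6][OX2H0][#6] describes an aliphatic oxygen bridging two carbons with no H on the oxygen — an ether.
The molecule carries a methoxy ether (-OCH3), whose atoms satisfy every constraint of the query, so the pattern matches.

True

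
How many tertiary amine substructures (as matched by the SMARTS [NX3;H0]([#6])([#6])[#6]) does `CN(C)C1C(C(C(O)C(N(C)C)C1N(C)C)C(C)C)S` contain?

[NX3;H0]([#6])([#6])[#6] is the SMARTS for a tertiary amine: a trivalent nitrogen with no H, bonded to three carbons.
The molecule carries 3 separate instances of a dimethylamino group (-N(CH3)2) meeting every constraint; each maps to a distinct set of atoms, giving 3 matches.

3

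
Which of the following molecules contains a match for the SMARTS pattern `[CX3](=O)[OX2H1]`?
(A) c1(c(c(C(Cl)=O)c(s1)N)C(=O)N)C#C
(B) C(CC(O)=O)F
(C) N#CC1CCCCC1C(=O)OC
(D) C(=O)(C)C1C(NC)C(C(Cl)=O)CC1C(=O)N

[CX3](=O)[OX2H1] describes an sp2 carbon double-bonded to O and single-bonded to an -OH oxygen (a carboxylic acid).
(A) has an acyl chloride (-C(=O)Cl) but the carbonyl is bonded to Cl, not to an -OH oxygen.
(B) contains a carboxylic acid group (-C(=O)OH), which satisfies every atom and bond constraint.
(C) has a methyl-ester group (-C(=O)OCH3) but the singly-bonded O has no H (OX2H0, not OX2H1).
(D) has a primary amide (-C(=O)NH2) but the carbonyl is bonded to N, not to an -OH oxygen.
So the answer is (B).

B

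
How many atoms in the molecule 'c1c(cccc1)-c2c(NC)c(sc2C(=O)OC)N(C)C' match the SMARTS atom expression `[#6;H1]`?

The query [#6;H1] means: any carbon bearing exactly one hydrogen.
Check the 20 heavy atoms by environment: 1× s (aromatic, H0) → no; 5× c (aromatic, H0) → no; 1× N (H1) → no; 4× C (H3) → no; 1× C (H0) → no; 2× O (H0) → no; 5× c (aromatic, H1) → match; 1× N (H0) → no.
That gives 5 matching atoms.

5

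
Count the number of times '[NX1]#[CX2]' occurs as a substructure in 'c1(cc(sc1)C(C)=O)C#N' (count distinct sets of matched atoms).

1

[NX1]#[CX2] is the SMARTS for a nitrile: a nitrogen triple-bonded to a two-connected carbon.
Exactly one fragment in the molecule meets all constraints, giving 1 match.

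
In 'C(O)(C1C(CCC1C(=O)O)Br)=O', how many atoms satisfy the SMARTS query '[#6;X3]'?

2

The query [#6;X3] means: any carbon (aromatic or not) with three total connections.
Check the 12 heavy atoms by environment: 5× C (X4) → no; 1× Br (X1) → no; 2× C (X3) → match; 2× O (X1) → no; 2× O (X2) → no.
That gives 2 matching atoms.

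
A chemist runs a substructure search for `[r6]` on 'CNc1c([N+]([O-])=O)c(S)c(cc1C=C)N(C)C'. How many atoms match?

6

The query [r6] means: r6 matches atoms in a six-membered ring.
Check the 17 heavy atoms by environment: 6× c (aromatic, in 6-ring) → match; 2× N (acyclic) → no; 5× C (acyclic) → no; 1× N (charge +1, acyclic) → no; 1× O (charge -1, acyclic) → no; 1× O (acyclic) → no; 1× S (acyclic) → no.
That gives 6 matching atoms.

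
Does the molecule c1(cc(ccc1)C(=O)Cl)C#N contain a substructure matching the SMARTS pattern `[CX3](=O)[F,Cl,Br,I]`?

The pattern [CX3](=O)[F,Cl,Br,I] describes a carbonyl carbon bonded to a halogen — an acyl halide.
The molecule carries an acyl chloride (-C(=O)Cl), whose atoms satisfy every constraint of the query, so the pattern matches.

Yes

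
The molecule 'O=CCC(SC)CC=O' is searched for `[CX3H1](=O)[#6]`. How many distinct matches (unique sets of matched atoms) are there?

[CX3H1](=O)[#6] is the SMARTS for an aldehyde: an sp2 carbon with one H, double-bonded to O and single-bonded to carbon.
The molecule carries 2 separate instances of an aldehyde (-CHO) meeting every constraint; each maps to a distinct set of atoms, giving 2 matches.

2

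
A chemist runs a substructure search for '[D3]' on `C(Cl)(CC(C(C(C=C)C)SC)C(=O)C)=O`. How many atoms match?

Check the 15 heavy atoms by environment: 4× C (D1) → no; 5× C (D3) → match; 2× C (D2) → no; 2× O (D1) → no; 1× Cl (D1) → no; 1× S (D2) → no.
That gives 5 matching atoms.

5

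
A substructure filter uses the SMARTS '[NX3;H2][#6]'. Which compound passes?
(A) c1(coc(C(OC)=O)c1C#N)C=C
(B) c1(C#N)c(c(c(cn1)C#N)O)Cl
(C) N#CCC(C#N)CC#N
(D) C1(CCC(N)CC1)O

[NX3;H2][#6] describes a trivalent nitrogen with two H attached to carbon (a primary amine).
(A) has a nitrile (-C#N) but the nitrogen is NX1 (triple-bonded), not NX3 with two H.
(B) has a nitrile (-C#N) but the nitrogen is NX1 (triple-bonded), not NX3 with two H.
(C) has a nitrile (-C#N) but the nitrogen is NX1 (triple-bonded), not NX3 with two H.
(D) contains a primary amino group (-NH2), which satisfies every atom and bond constraint.
So the answer is (D).

D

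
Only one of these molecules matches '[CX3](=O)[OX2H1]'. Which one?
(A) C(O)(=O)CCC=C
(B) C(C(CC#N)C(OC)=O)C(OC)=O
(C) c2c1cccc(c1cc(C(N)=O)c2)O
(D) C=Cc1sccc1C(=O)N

A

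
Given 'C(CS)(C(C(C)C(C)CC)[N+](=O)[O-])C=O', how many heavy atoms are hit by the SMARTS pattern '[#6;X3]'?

1

Check the 15 heavy atoms by environment: 9× C (X4) → no; 1× S (X2) → no; 1× C (X3) → match; 2× O (X1) → no; 1× N (charge +1, X3) → no; 1× O (charge -1, X1) → no.
That gives 1 matching atom.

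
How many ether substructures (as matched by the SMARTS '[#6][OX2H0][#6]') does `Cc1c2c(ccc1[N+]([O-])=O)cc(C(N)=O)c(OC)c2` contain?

1

[#6][OX2H0][#6] is the SMARTS for an ether: an aliphatic oxygen bridging two carbons with no H on the oxygen.
Exactly one fragment in the molecule meets all constraints, giving 1 match.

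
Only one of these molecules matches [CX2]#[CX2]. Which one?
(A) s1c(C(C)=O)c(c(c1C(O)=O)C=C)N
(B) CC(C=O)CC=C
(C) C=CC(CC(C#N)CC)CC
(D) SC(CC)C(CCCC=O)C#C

D

[CX2]#[CX2] describes a carbon-carbon triple bond (an alkyne).
(A) has a vinyl group (-CH=CH2) but the C=C is a double bond; both carbons are CX3, not CX2.
(B) has a vinyl group (-CH=CH2) but the C=C is a double bond; both carbons are CX3, not CX2.
(C) has a vinyl group (-CH=CH2) but the C=C is a double bond; both carbons are CX3, not CX2.
(D) contains an ethynyl group (-C#CH), which satisfies every atom and bond constraint.
So the answer is (D).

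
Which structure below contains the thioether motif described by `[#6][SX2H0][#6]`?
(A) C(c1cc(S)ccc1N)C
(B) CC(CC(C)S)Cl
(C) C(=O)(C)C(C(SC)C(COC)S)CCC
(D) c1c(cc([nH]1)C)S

C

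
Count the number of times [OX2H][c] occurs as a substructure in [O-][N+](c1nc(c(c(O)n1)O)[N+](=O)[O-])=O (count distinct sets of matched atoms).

2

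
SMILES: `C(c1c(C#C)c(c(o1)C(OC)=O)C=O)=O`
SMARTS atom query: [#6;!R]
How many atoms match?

The query [#6;!R] means: carbon not in any ring.
Check the 15 heavy atoms by environment: 1× o (aromatic, in 5-ring) → no; 4× c (aromatic, in 5-ring) → no; 6× C (acyclic) → match; 4× O (acyclic) → no.
That gives 6 matching atoms.

6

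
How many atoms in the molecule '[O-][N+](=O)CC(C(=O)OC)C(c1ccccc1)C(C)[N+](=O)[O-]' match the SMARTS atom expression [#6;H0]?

The query [#6;H0] means: any carbon with no attached hydrogen.
Check the 21 heavy atoms by environment: 2× C (H3) → no; 3× C (H1) → no; 1× C (H2) → no; 1× C (H0) → match; 4× O (H0) → no; 2× N (charge +1, H0) → no; 2× O (charge -1, H0) → no; 1× c (aromatic, H0) → match; 5× c (aromatic, H1) → no.
Summing the matching environments: 1 + 1 = 2 matching atoms.

2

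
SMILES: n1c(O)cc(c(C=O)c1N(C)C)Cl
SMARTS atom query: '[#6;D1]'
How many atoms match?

The query [#6;D1] means: carbon bonded to exactly one heavy atom.
Check the 13 heavy atoms by environment: 1× n (aromatic, D2) → no; 4× c (aromatic, D3) → no; 1× c (aromatic, D2) → no; 1× N (D3) → no; 2× C (D1) → match; 2× O (D1) → no; 1× C (D2) → no; 1× Cl (D1) → no.
That gives 2 matching atoms.

2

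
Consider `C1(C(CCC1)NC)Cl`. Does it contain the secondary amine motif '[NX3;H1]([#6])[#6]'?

Yes

The pattern [NX3;H1]([#6])[#6] describes a trivalent nitrogen with one H, bonded to two carbons — a secondary amine.
The molecule carries an N-methylamino group (-NHCH3), whose atoms satisfy every constraint of the query, so the pattern matches.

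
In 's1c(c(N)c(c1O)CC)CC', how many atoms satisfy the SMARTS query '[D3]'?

4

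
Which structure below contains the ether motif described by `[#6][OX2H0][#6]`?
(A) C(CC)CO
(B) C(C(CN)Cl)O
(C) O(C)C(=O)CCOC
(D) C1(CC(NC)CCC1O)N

C

[#6][OX2H0][#6] describes an aliphatic oxygen bridging two carbons with no H on the oxygen (an ether).
(A) has a hydroxyl group (-OH) but the oxygen has H1, not H0 bridging two carbons.
(B) has a hydroxyl group (-OH) but the oxygen has H1, not H0 bridging two carbons.
(C) contains a methoxy ether (-OCH3), which satisfies every atom and bond constraint.
(D) has a hydroxyl group (-OH) but the oxygen has H1, not H0 bridging two carbons.
So the answer is (C).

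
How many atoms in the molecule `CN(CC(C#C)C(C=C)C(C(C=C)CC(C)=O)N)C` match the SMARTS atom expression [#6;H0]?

2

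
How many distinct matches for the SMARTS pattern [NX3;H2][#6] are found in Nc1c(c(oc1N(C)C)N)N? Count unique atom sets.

3

[NX3;H2][#6] is the SMARTS for a primary amine: a trivalent nitrogen with two H attached to carbon.
The molecule carries 3 separate instances of a primary amino group (-NH2) meeting every constraint; each maps to a distinct set of atoms, giving 3 matches.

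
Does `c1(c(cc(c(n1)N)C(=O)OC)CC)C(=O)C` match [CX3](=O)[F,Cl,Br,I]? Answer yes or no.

No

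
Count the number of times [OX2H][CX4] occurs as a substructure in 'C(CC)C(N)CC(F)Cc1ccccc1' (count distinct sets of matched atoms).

0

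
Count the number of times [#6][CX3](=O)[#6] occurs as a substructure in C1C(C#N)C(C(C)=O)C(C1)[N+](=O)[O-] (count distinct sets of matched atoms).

1

[#6][CX3](=O)[#6] is the SMARTS for a ketone: a carbonyl carbon (no H) flanked by two carbons.
Exactly one fragment in the molecule meets all constraints, giving 1 match.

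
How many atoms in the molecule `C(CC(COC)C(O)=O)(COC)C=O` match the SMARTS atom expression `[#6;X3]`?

The query [#6;X3] means: any carbon (aromatic or not) with three total connections.
Check the 14 heavy atoms by environment: 7× C (X4) → no; 2× C (X3) → match; 2× O (X1) → no; 3× O (X2) → no.
That gives 2 matching atoms.

2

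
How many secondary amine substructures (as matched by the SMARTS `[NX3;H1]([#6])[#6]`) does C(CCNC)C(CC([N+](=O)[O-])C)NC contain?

[NX3;H1]([#6])[#6] is the SMARTS for a secondary amine: a trivalent nitrogen with one H, bonded to two carbons.
The molecule carries 2 separate instances of an N-methylamino group (-NHCH3) meeting every constraint; each maps to a distinct set of atoms, giving 2 matches.

2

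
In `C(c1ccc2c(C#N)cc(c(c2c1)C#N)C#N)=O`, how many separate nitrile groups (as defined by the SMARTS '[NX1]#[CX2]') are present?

3

[NX1]#[CX2] is the SMARTS for a nitrile: a nitrogen triple-bonded to a two-connected carbon.
The molecule carries 3 separate instances of a nitrile (-C#N) meeting every constraint; each maps to a distinct set of atoms, giving 3 matches.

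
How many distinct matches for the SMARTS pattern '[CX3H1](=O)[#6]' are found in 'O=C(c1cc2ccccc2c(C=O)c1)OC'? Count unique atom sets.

[CX3H1](=O)[#6] is the SMARTS for an aldehyde: an sp2 carbon with one H, double-bonded to O and single-bonded to carbon.
Exactly one fragment in the molecule meets all constraints, giving 1 match.

1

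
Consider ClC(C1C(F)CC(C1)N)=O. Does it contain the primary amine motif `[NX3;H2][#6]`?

Yes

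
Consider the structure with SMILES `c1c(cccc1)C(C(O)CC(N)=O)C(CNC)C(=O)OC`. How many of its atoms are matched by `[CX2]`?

0

The query [CX2] means: C with X2: aliphatic carbon with exactly 2 total connections.
Check the 21 heavy atoms by environment: 7× C (X4) → no; 2× C (X3) → no; 2× O (X1) → no; 2× O (X2) → no; 6× c (aromatic, X3) → no; 2× N (X3) → no.
No environment satisfies the query, so 0 matching atoms.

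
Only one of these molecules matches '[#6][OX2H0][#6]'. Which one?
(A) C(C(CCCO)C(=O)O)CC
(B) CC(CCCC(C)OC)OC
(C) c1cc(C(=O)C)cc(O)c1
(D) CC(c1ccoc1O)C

[#6][OX2H0][#6] describes an aliphatic oxygen bridging two carbons with no H on the oxygen (an ether).
(A) has a hydroxyl group (-OH) but the oxygen has H1, not H0 bridging two carbons.
(B) contains a methoxy ether (-OCH3), which satisfies every atom and bond constraint.
(C) has a hydroxyl group (-OH) but the oxygen has H1, not H0 bridging two carbons.
(D) has a hydroxyl group (-OH) but the oxygen has H1, not H0 bridging two carbons.
So the answer is (B).

B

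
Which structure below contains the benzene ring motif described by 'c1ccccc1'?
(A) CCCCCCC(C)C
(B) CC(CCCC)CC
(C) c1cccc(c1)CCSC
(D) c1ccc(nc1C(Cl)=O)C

C

c1ccccc1 describes six aromatic carbons in a ring (a benzene ring).
(A) has a methyl group (-CH3) but no six-membered all-carbon aromatic ring is present.
(B) has a methyl group (-CH3) but no six-membered all-carbon aromatic ring is present.
(C) contains a phenyl ring, which satisfies every atom and bond constraint.
(D) has a methyl group (-CH3) but no six-membered all-carbon aromatic ring is present.
So the answer is (C).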